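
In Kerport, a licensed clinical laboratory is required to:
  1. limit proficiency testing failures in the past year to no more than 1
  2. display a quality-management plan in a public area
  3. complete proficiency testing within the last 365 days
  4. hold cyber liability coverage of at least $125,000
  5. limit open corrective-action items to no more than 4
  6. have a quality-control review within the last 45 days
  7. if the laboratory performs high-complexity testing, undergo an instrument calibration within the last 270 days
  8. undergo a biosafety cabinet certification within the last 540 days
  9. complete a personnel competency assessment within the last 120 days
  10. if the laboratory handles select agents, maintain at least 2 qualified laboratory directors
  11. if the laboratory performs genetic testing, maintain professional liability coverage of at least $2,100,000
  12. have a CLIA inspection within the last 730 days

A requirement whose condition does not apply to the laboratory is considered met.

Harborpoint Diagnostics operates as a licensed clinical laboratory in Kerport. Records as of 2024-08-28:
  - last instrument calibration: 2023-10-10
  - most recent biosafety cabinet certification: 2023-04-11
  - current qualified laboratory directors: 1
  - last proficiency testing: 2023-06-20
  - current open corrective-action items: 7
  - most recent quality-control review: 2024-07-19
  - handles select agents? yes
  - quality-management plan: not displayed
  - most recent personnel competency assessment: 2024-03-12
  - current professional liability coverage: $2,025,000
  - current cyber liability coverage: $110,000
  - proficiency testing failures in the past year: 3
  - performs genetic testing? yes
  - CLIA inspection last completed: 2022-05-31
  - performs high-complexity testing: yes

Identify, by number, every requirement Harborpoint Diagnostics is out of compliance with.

1, 2, 3, 4, 5, 7, 9, 10, 11, 12

1. proficiency testing failures in the past year 3 > 1 → not met
2. quality-management plan absent → not met
3. proficiency testing 435 days ago vs limit 365 → not met
4. cyber liability coverage $110,000 < $125,000 → not met
5. open corrective-action items 7 > 4 → not met
6. quality-control review 40 days ago vs limit 45 → met
7. condition 'performs high-complexity testing' holds; instrument calibration 323 days ago vs limit 270 → not met
8. biosafety cabinet certification 505 days ago vs limit 540 → met
9. personnel competency assessment 169 days ago vs limit 120 → not met
10. condition 'handles select agents' holds; qualified laboratory directors 1 < 2 → not met
11. condition 'performs genetic testing' holds; professional liability coverage $2,025,000 < $2,100,000 → not met
12. CLIA inspection 820 days ago vs limit 730 → not met
Not met: 1, 2, 3, 4, 5, 7, 9, 10, 11, 12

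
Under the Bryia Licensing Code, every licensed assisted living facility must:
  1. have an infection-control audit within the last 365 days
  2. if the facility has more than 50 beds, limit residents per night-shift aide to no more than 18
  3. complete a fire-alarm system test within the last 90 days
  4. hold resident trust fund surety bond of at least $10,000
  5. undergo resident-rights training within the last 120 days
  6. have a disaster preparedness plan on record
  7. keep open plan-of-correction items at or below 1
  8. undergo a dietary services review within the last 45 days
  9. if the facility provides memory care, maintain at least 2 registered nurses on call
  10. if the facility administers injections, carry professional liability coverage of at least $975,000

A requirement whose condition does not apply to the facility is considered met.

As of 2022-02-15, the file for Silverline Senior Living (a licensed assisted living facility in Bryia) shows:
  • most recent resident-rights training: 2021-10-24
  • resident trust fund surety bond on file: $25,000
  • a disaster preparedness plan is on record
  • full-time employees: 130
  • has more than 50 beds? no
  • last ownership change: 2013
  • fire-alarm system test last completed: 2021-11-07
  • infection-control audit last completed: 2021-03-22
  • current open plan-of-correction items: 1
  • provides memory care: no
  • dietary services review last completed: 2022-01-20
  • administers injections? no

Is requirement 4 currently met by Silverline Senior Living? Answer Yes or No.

Yes

4. resident trust fund surety bond $25,000 ≥ $10,000 → met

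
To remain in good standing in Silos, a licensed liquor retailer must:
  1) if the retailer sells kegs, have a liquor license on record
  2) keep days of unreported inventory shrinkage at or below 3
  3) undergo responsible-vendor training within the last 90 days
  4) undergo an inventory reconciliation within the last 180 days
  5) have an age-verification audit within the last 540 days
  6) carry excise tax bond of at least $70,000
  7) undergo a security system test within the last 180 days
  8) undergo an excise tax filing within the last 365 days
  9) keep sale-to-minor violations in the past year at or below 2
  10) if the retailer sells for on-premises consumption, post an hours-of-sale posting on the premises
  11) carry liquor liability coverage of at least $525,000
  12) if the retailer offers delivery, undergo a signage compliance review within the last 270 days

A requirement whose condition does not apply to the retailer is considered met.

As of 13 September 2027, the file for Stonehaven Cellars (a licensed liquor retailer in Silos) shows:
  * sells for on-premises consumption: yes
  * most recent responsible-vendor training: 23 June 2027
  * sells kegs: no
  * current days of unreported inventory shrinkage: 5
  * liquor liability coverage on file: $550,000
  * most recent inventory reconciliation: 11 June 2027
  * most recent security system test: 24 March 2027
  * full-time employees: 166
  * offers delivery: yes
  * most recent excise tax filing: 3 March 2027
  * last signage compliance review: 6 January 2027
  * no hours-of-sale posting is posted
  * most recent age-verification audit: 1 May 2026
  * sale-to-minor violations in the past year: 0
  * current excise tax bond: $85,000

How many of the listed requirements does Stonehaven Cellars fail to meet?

2

1. condition 'sells kegs' does not hold → requirement n/a → met
2. days of unreported inventory shrinkage 5 > 3 → not met
3. responsible-vendor training 82 days ago vs limit 90 → met
4. inventory reconciliation 94 days ago vs limit 180 → met
5. age-verification audit 500 days ago vs limit 540 → met
6. excise tax bond $85,000 ≥ $70,000 → met
7. security system test 173 days ago vs limit 180 → met
8. excise tax filing 194 days ago vs limit 365 → met
9. sale-to-minor violations in the past year 0 ≤ 2 → met
10. condition 'sells for on-premises consumption' holds; hours-of-sale posting absent → not met
11. liquor liability coverage $550,000 ≥ $525,000 → met
12. condition 'offers delivery' holds; signage compliance review 250 days ago vs limit 270 → met
Not met: 2 of 12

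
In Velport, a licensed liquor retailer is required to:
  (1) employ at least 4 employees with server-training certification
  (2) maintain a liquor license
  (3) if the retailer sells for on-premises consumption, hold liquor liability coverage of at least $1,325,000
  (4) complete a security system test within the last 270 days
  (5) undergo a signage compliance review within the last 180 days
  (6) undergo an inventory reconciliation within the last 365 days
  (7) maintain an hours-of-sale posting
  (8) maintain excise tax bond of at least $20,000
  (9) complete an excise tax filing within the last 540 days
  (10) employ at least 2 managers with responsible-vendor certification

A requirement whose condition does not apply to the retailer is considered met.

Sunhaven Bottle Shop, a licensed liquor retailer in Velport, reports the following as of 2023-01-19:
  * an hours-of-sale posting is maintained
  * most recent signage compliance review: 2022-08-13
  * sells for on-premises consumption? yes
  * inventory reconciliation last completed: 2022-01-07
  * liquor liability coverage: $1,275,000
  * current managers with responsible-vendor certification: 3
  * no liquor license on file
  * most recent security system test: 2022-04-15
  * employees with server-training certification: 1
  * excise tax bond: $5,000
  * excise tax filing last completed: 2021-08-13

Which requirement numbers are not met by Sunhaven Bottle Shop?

1. employees with server-training certification 1 < 4 → not met
2. liquor license absent → not met
3. condition 'sells for on-premises consumption' holds; liquor liability coverage $1,275,000 < $1,325,000 → not met
4. security system test 279 days ago vs limit 270 → not met
5. signage compliance review 159 days ago vs limit 180 → met
6. inventory reconciliation 377 days ago vs limit 365 → not met
7. hours-of-sale posting present → met
8. excise tax bond $5,000 < $20,000 → not met
9. excise tax filing 524 days ago vs limit 540 → met
10. managers with responsible-vendor certification 3 ≥ 2 → met
Not met: 1, 2, 3, 4, 6, 8

1, 2, 3, 4, 6, 8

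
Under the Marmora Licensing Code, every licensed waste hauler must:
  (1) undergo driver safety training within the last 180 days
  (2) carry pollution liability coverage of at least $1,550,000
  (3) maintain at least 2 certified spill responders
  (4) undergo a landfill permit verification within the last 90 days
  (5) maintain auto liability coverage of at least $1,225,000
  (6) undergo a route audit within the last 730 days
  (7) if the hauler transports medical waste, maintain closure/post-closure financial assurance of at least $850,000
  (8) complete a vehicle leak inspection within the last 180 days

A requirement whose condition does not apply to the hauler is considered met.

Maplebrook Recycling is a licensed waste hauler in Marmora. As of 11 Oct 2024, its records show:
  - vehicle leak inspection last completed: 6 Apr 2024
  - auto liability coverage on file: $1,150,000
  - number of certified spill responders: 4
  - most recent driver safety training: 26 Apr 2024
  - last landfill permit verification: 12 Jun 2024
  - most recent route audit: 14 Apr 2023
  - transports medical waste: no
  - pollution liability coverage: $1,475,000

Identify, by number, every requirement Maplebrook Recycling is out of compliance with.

2, 4, 5, 8

1. driver safety training 168 days ago vs limit 180 → met
2. pollution liability coverage $1,475,000 < $1,550,000 → not met
3. certified spill responders 4 ≥ 2 → met
4. landfill permit verification 121 days ago vs limit 90 → not met
5. auto liability coverage $1,150,000 < $1,225,000 → not met
6. route audit 546 days ago vs limit 730 → met
7. condition 'transports medical waste' does not hold → requirement n/a → met
8. vehicle leak inspection 188 days ago vs limit 180 → not met
Not met: 2, 4, 5, 8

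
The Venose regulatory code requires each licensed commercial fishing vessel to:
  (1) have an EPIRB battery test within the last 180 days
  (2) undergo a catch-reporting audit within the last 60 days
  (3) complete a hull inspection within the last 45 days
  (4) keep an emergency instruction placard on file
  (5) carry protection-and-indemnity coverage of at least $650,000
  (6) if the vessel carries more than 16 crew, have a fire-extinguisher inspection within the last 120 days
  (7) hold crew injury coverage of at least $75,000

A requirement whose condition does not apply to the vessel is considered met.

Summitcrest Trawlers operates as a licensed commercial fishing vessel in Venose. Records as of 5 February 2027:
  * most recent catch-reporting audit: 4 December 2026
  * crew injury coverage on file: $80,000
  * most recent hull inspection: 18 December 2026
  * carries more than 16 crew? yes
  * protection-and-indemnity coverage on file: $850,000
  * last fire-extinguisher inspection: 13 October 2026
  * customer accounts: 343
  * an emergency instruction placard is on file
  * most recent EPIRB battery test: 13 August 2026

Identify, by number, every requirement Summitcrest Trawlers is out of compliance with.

2, 3

1. EPIRB battery test 176 days ago vs limit 180 → met
2. catch-reporting audit 63 days ago vs limit 60 → not met
3. hull inspection 49 days ago vs limit 45 → not met
4. emergency instruction placard present → met
5. protection-and-indemnity coverage $850,000 ≥ $650,000 → met
6. condition 'carries more than 16 crew' holds; fire-extinguisher inspection 115 days ago vs limit 120 → met
7. crew injury coverage $80,000 ≥ $75,000 → met
Not met: 2, 3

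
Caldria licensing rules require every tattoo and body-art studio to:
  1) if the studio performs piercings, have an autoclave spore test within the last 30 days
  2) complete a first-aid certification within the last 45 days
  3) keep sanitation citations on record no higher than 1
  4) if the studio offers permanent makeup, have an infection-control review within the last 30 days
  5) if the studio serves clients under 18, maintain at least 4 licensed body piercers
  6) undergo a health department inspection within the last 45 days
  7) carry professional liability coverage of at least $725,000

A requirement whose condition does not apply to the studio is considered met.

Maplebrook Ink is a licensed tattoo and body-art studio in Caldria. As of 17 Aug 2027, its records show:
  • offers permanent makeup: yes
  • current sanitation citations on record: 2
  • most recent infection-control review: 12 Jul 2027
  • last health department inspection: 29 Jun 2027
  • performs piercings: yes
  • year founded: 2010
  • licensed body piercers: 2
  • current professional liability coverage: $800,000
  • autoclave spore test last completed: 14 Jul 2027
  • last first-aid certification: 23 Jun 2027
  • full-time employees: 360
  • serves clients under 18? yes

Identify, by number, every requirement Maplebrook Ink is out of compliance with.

1. condition 'performs piercings' holds; autoclave spore test 34 days ago vs limit 30 → not met
2. first-aid certification 55 days ago vs limit 45 → not met
3. sanitation citations on record 2 > 1 → not met
4. condition 'offers permanent makeup' holds; infection-control review 36 days ago vs limit 30 → not met
5. condition 'serves clients under 18' holds; licensed body piercers 2 < 4 → not met
6. health department inspection 49 days ago vs limit 45 → not met
7. professional liability coverage $800,000 ≥ $725,000 → met
Not met: 1, 2, 3, 4, 5, 6

1, 2, 3, 4, 5, 6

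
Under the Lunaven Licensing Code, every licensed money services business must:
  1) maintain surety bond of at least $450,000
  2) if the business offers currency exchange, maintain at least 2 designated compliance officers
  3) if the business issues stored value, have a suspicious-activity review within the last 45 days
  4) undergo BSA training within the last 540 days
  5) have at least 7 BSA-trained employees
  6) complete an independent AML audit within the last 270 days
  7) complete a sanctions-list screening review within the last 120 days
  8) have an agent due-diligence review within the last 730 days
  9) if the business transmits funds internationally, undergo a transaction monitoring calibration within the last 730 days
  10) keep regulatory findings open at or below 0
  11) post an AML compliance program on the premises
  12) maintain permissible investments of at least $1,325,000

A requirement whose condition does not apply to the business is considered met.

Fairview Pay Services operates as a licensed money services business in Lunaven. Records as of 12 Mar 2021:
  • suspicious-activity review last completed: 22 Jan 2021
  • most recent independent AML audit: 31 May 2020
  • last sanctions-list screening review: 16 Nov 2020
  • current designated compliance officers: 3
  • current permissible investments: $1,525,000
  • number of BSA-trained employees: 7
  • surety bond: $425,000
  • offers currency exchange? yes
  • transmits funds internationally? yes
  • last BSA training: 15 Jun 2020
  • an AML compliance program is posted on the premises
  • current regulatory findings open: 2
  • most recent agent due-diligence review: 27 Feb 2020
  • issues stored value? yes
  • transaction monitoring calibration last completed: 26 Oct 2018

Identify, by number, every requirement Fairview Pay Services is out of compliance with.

1, 3, 6, 9, 10

1. surety bond $425,000 < $450,000 → not met
2. condition 'offers currency exchange' holds; designated compliance officers 3 ≥ 2 → met
3. condition 'issues stored value' holds; suspicious-activity review 49 days ago vs limit 45 → not met
4. BSA training 270 days ago vs limit 540 → met
5. BSA-trained employees 7 ≥ 7 → met
6. independent AML audit 285 days ago vs limit 270 → not met
7. sanctions-list screening review 116 days ago vs limit 120 → met
8. agent due-diligence review 379 days ago vs limit 730 → met
9. condition 'transmits funds internationally' holds; transaction monitoring calibration 868 days ago vs limit 730 → not met
10. regulatory findings open 2 > 0 → not met
11. AML compliance program present → met
12. permissible investments $1,525,000 ≥ $1,325,000 → met
Not met: 1, 3, 6, 9, 10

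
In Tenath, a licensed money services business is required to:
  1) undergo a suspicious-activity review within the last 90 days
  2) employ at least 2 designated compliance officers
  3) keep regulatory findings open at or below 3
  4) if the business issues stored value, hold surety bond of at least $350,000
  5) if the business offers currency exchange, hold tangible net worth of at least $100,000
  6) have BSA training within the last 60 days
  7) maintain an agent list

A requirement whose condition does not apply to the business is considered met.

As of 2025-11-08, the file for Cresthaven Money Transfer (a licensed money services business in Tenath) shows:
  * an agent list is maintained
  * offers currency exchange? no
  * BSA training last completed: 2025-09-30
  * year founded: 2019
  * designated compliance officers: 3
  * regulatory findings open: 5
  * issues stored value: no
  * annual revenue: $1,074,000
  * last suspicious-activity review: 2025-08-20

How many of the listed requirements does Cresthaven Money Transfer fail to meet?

1. suspicious-activity review 80 days ago vs limit 90 → met
2. designated compliance officers 3 ≥ 2 → met
3. regulatory findings open 5 > 3 → not met
4. condition 'issues stored value' does not hold → requirement n/a → met
5. condition 'offers currency exchange' does not hold → requirement n/a → met
6. BSA training 39 days ago vs limit 60 → met
7. agent list present → met
Not met: 1 of 7

1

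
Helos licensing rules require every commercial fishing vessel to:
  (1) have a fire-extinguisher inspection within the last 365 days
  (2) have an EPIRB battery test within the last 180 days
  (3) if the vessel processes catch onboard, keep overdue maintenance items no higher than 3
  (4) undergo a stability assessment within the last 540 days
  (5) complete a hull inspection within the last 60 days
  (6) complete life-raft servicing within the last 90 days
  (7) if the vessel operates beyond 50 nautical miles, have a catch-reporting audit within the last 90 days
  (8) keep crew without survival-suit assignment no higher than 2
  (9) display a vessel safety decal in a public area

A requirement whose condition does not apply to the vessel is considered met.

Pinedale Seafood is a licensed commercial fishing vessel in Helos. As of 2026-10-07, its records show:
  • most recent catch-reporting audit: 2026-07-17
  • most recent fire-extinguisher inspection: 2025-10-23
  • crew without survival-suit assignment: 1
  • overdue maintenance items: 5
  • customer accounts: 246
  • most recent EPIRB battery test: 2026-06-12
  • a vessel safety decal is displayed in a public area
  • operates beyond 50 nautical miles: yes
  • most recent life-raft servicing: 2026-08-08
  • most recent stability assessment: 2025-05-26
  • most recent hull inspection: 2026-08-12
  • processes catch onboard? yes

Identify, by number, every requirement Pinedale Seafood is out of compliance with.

3

1. fire-extinguisher inspection 349 days ago vs limit 365 → met
2. EPIRB battery test 117 days ago vs limit 180 → met
3. condition 'processes catch onboard' holds; overdue maintenance items 5 > 3 → not met
4. stability assessment 499 days ago vs limit 540 → met
5. hull inspection 56 days ago vs limit 60 → met
6. life-raft servicing 60 days ago vs limit 90 → met
7. condition 'operates beyond 50 nautical miles' holds; catch-reporting audit 82 days ago vs limit 90 → met
8. crew without survival-suit assignment 1 ≤ 2 → met
9. vessel safety decal present → met
Not met: 3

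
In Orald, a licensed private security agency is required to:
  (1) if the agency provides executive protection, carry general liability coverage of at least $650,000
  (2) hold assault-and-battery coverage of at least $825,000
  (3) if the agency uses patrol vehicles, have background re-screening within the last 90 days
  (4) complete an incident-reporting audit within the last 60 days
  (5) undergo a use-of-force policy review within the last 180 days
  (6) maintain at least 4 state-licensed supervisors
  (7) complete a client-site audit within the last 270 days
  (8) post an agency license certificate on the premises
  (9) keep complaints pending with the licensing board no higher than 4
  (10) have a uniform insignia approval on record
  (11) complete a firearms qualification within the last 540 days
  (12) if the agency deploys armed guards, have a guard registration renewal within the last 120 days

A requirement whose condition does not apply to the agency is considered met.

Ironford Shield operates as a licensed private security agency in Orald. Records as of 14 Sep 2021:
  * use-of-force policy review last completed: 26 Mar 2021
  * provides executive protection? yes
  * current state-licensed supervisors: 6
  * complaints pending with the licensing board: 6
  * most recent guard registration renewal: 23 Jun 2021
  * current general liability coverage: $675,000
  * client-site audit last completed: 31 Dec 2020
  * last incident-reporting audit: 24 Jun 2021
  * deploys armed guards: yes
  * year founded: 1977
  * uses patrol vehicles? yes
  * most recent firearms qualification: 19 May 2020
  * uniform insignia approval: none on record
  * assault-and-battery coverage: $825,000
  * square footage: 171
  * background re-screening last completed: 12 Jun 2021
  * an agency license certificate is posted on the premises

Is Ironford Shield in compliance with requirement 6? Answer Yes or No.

6. state-licensed supervisors 6 ≥ 4 → met

Yes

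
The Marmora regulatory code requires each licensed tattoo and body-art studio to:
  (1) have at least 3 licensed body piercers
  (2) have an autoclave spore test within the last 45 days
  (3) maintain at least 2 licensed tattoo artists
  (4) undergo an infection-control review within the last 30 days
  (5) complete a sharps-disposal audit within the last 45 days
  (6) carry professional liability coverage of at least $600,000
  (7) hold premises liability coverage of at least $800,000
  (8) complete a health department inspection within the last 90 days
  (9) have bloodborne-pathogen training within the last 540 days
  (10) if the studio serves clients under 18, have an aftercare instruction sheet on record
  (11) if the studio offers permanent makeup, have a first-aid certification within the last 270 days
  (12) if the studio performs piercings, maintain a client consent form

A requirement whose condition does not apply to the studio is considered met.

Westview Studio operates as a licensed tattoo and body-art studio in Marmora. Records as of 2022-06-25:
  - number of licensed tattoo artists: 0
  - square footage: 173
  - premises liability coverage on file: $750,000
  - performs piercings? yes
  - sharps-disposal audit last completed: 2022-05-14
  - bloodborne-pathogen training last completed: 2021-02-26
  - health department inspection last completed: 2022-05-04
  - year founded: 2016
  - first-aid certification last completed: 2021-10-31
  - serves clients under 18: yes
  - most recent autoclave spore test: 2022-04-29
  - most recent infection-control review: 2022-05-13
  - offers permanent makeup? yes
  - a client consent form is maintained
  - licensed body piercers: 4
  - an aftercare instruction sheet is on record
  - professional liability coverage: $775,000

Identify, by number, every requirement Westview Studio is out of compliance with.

1. licensed body piercers 4 ≥ 3 → met
2. autoclave spore test 57 days ago vs limit 45 → not met
3. licensed tattoo artists 0 < 2 → not met
4. infection-control review 43 days ago vs limit 30 → not met
5. sharps-disposal audit 42 days ago vs limit 45 → met
6. professional liability coverage $775,000 ≥ $600,000 → met
7. premises liability coverage $750,000 < $800,000 → not met
8. health department inspection 52 days ago vs limit 90 → met
9. bloodborne-pathogen training 484 days ago vs limit 540 → met
10. condition 'serves clients under 18' holds; aftercare instruction sheet present → met
11. condition 'offers permanent makeup' holds; first-aid certification 237 days ago vs limit 270 → met
12. condition 'performs piercings' holds; client consent form present → met
Not met: 2, 3, 4, 7

2, 3, 4, 7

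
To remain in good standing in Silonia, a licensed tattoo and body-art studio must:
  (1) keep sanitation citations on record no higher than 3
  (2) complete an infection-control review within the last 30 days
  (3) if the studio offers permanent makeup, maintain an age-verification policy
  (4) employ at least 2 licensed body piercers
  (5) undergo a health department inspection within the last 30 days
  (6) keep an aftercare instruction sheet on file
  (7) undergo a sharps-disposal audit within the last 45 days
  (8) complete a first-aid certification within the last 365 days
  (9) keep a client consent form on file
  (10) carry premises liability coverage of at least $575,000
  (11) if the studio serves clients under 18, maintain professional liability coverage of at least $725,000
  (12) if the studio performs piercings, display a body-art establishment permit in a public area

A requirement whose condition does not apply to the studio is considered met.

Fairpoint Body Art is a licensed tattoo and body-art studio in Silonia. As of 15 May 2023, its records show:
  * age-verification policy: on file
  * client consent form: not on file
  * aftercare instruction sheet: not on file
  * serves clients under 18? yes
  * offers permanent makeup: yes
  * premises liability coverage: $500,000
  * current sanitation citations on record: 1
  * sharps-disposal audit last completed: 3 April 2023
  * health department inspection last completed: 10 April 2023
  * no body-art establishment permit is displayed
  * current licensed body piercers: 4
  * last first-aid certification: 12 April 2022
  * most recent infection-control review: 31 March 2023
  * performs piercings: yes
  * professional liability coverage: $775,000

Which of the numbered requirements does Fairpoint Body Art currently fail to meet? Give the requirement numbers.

1. sanitation citations on record 1 ≤ 3 → met
2. infection-control review 45 days ago vs limit 30 → not met
3. condition 'offers permanent makeup' holds; age-verification policy present → met
4. licensed body piercers 4 ≥ 2 → met
5. health department inspection 35 days ago vs limit 30 → not met
6. aftercare instruction sheet absent → not met
7. sharps-disposal audit 42 days ago vs limit 45 → met
8. first-aid certification 398 days ago vs limit 365 → not met
9. client consent form absent → not met
10. premises liability coverage $500,000 < $575,000 → not met
11. condition 'serves clients under 18' holds; professional liability coverage $775,000 ≥ $725,000 → met
12. condition 'performs piercings' holds; body-art establishment permit absent → not met
Not met: 2, 5, 6, 8, 9, 10, 12

2, 5, 6, 8, 9, 10, 12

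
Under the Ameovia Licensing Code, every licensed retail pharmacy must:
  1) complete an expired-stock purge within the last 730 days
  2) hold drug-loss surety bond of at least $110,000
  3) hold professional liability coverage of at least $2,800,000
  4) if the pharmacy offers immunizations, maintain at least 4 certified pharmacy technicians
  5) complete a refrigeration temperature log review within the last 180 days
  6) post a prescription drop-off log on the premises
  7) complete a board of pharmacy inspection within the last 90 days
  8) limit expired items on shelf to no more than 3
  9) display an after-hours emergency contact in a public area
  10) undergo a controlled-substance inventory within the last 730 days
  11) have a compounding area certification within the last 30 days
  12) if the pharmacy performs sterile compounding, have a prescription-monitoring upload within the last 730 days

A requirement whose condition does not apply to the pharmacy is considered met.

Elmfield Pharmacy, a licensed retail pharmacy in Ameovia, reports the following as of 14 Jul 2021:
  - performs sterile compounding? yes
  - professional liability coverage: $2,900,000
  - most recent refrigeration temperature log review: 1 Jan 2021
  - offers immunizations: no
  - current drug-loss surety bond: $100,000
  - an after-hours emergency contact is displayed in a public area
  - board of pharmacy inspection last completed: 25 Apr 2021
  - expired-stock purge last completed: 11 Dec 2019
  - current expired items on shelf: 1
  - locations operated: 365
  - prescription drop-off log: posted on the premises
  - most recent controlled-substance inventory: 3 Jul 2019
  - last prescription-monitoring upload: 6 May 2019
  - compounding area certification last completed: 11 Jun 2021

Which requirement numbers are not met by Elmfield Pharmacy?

2, 5, 10, 11, 12

1. expired-stock purge 581 days ago vs limit 730 → met
2. drug-loss surety bond $100,000 < $110,000 → not met
3. professional liability coverage $2,900,000 ≥ $2,800,000 → met
4. condition 'offers immunizations' does not hold → requirement n/a → met
5. refrigeration temperature log review 194 days ago vs limit 180 → not met
6. prescription drop-off log present → met
7. board of pharmacy inspection 80 days ago vs limit 90 → met
8. expired items on shelf 1 ≤ 3 → met
9. after-hours emergency contact present → met
10. controlled-substance inventory 742 days ago vs limit 730 → not met
11. compounding area certification 33 days ago vs limit 30 → not met
12. condition 'performs sterile compounding' holds; prescription-monitoring upload 800 days ago vs limit 730 → not met
Not met: 2, 5, 10, 11, 12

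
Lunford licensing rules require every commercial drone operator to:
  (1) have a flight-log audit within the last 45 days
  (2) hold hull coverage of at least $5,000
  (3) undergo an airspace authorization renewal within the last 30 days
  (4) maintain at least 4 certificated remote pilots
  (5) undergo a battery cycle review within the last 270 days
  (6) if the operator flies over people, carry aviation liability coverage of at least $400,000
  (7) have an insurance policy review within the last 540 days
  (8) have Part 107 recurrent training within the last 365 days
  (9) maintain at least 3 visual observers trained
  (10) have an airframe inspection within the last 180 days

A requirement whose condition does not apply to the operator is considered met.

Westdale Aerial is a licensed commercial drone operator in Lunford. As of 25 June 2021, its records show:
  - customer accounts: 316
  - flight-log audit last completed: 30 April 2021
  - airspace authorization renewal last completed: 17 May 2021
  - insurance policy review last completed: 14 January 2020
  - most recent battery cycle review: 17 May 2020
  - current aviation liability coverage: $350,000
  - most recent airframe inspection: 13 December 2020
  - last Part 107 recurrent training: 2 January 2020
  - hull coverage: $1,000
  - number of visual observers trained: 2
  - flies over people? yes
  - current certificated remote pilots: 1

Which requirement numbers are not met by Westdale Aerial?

1, 2, 3, 4, 5, 6, 8, 9, 10

1. flight-log audit 56 days ago vs limit 45 → not met
2. hull coverage $1,000 < $5,000 → not met
3. airspace authorization renewal 39 days ago vs limit 30 → not met
4. certificated remote pilots 1 < 4 → not met
5. battery cycle review 404 days ago vs limit 270 → not met
6. condition 'flies over people' holds; aviation liability coverage $350,000 < $400,000 → not met
7. insurance policy review 528 days ago vs limit 540 → met
8. Part 107 recurrent training 540 days ago vs limit 365 → not met
9. visual observers trained 2 < 3 → not met
10. airframe inspection 194 days ago vs limit 180 → not met
Not met: 1, 2, 3, 4, 5, 6, 8, 9, 10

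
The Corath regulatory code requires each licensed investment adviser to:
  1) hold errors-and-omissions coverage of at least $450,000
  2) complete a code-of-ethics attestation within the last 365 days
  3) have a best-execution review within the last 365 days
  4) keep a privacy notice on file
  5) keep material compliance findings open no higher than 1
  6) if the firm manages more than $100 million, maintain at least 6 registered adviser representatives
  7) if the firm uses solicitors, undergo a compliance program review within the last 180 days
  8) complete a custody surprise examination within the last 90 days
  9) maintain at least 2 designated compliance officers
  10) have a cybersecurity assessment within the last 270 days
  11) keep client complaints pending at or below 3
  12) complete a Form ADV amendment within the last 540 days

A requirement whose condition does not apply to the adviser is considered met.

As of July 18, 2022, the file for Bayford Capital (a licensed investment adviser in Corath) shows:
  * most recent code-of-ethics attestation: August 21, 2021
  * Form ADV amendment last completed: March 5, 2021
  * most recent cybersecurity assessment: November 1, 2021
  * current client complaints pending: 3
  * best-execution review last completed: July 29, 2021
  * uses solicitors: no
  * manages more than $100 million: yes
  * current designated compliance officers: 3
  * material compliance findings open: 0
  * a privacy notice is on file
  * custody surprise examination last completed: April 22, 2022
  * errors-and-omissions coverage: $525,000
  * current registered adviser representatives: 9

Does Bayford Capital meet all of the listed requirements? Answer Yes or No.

1. errors-and-omissions coverage $525,000 ≥ $450,000 → met
2. code-of-ethics attestation 331 days ago vs limit 365 → met
3. best-execution review 354 days ago vs limit 365 → met
4. privacy notice present → met
5. material compliance findings open 0 ≤ 1 → met
6. condition 'manages more than $100 million' holds; registered adviser representatives 9 ≥ 6 → met
7. condition 'uses solicitors' does not hold → requirement n/a → met
8. custody surprise examination 87 days ago vs limit 90 → met
9. designated compliance officers 3 ≥ 2 → met
10. cybersecurity assessment 259 days ago vs limit 270 → met
11. client complaints pending 3 ≤ 3 → met
12. Form ADV amendment 500 days ago vs limit 540 → met
All met.

Yes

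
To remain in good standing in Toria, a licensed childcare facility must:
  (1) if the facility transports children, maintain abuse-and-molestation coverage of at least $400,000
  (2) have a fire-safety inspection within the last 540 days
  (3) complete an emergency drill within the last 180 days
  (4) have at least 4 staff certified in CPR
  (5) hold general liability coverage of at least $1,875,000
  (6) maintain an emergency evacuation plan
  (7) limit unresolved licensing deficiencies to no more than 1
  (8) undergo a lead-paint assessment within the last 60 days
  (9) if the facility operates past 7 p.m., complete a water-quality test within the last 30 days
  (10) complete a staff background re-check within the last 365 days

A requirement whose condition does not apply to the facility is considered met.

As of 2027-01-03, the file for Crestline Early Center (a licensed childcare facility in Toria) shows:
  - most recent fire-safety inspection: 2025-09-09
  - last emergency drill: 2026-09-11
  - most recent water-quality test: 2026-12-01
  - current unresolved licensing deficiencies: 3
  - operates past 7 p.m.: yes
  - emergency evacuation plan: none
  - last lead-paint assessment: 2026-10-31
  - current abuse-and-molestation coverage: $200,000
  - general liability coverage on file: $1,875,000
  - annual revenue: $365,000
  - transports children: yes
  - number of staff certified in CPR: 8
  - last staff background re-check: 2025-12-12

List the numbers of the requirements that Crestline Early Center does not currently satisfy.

1, 6, 7, 8, 9, 10

1. condition 'transports children' holds; abuse-and-molestation coverage $200,000 < $400,000 → not met
2. fire-safety inspection 481 days ago vs limit 540 → met
3. emergency drill 114 days ago vs limit 180 → met
4. staff certified in CPR 8 ≥ 4 → met
5. general liability coverage $1,875,000 ≥ $1,875,000 → met
6. emergency evacuation plan absent → not met
7. unresolved licensing deficiencies 3 > 1 → not met
8. lead-paint assessment 64 days ago vs limit 60 → not met
9. condition 'operates past 7 p.m.' holds; water-quality test 33 days ago vs limit 30 → not met
10. staff background re-check 387 days ago vs limit 365 → not met
Not met: 1, 6, 7, 8, 9, 10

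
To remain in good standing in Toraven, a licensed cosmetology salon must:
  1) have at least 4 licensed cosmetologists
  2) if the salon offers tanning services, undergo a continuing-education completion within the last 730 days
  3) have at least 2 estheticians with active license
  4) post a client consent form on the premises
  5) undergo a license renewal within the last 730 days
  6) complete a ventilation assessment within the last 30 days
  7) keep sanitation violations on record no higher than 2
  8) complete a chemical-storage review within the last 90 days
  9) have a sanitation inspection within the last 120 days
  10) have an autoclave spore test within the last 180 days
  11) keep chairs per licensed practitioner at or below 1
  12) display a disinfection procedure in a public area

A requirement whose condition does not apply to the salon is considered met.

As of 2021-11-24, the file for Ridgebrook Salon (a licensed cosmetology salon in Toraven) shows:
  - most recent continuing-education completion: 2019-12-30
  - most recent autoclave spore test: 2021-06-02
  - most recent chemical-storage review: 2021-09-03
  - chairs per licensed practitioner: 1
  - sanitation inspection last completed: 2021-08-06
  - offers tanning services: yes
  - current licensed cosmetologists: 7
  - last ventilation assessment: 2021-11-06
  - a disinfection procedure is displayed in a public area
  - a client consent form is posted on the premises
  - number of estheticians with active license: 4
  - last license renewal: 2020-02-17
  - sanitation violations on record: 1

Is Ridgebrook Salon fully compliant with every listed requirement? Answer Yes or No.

Yes

1. licensed cosmetologists 7 ≥ 4 → met
2. condition 'offers tanning services' holds; continuing-education completion 695 days ago vs limit 730 → met
3. estheticians with active license 4 ≥ 2 → met
4. client consent form present → met
5. license renewal 646 days ago vs limit 730 → met
6. ventilation assessment 18 days ago vs limit 30 → met
7. sanitation violations on record 1 ≤ 2 → met
8. chemical-storage review 82 days ago vs limit 90 → met
9. sanitation inspection 110 days ago vs limit 120 → met
10. autoclave spore test 175 days ago vs limit 180 → met
11. chairs per licensed practitioner 1 ≤ 1 → met
12. disinfection procedure present → met
All met.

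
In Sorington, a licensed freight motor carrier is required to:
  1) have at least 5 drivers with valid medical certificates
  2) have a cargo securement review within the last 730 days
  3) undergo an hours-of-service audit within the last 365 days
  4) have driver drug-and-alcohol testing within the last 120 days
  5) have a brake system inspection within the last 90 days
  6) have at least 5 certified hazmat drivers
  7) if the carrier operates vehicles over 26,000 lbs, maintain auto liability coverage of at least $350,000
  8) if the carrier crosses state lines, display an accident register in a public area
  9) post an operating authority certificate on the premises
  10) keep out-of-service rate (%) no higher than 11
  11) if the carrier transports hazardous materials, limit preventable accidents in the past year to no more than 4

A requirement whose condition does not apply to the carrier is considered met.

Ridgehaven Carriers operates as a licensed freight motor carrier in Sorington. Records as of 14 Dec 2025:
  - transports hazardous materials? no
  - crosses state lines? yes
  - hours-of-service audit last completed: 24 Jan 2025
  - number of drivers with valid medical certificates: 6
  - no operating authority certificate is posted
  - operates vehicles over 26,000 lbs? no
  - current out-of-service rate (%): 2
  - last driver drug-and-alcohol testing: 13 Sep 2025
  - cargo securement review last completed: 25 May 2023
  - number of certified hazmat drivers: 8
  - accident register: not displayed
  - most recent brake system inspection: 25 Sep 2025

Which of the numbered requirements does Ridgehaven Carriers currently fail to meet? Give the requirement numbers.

1. drivers with valid medical certificates 6 ≥ 5 → met
2. cargo securement review 934 days ago vs limit 730 → not met
3. hours-of-service audit 324 days ago vs limit 365 → met
4. driver drug-and-alcohol testing 92 days ago vs limit 120 → met
5. brake system inspection 80 days ago vs limit 90 → met
6. certified hazmat drivers 8 ≥ 5 → met
7. condition 'operates vehicles over 26,000 lbs' does not hold → requirement n/a → met
8. condition 'crosses state lines' holds; accident register absent → not met
9. operating authority certificate absent → not met
10. out-of-service rate (%) 2 ≤ 11 → met
11. condition 'transports hazardous materials' does not hold → requirement n/a → met
Not met: 2, 8, 9

2, 8, 9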